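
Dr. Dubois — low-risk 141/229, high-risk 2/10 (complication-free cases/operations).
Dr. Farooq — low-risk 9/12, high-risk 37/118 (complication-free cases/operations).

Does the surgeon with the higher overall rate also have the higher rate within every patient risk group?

No

Low-risk: Dr. Dubois 141/229 = 61.6%, Dr. Farooq 9/12 = 75.0% → Dr. Farooq
High-risk: Dr. Dubois 2/10 = 20.0%, Dr. Farooq 37/118 = 31.4% → Dr. Farooq
Overall: Dr. Dubois 143/239 = 59.8%, Dr. Farooq 46/130 = 35.4% → Dr. Dubois
Dr. Farooq wins each patient risk group but Dr. Dubois wins overall — the comparison reverses. Dr. Farooq's operations skew toward high-risk, which has a lower base rate.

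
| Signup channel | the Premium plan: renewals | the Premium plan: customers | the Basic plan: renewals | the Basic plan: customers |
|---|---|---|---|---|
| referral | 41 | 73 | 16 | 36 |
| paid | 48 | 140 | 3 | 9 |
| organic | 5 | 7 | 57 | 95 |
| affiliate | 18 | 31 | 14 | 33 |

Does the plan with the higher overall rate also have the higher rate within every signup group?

Referral: the Premium plan 41/73 = 56.2%, the Basic plan 16/36 = 44.4% → the Premium plan
Paid: the Premium plan 48/140 = 34.3%, the Basic plan 3/9 = 33.3% → the Premium plan
Organic: the Premium plan 5/7 = 71.4%, the Basic plan 57/95 = 60.0% → the Premium plan
Affiliate: the Premium plan 18/31 = 58.1%, the Basic plan 14/33 = 42.4% → the Premium plan
Overall: the Premium plan 112/251 = 44.6%, the Basic plan 90/173 = 52.0% → the Basic plan
The Premium plan wins each signup group but the Basic plan wins overall — the comparison reverses. The Premium plan's customers skew toward paid, which has a lower base rate.

No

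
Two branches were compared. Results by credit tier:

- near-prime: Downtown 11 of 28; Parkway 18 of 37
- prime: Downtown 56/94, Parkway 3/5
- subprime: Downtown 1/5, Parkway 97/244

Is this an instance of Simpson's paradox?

Yes

Near-prime: Downtown 11/28 = 39.3%, Parkway 18/37 = 48.6% → Parkway
Prime: Downtown 56/94 = 59.6%, Parkway 3/5 = 60.0% → Parkway
Subprime: Downtown 1/5 = 20.0%, Parkway 97/244 = 39.8% → Parkway
Overall: Downtown 68/127 = 53.5%, Parkway 118/286 = 41.3% → Downtown
Parkway wins each credit group but Downtown wins overall — the comparison reverses. Parkway's applications skew toward subprime, which has a lower base rate.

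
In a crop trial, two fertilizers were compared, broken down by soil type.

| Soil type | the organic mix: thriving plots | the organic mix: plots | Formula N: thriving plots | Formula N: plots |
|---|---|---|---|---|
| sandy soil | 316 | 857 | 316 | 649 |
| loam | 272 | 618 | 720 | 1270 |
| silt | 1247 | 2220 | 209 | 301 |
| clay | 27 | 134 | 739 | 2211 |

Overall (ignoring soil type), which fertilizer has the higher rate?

the organic mix

Sandy soil: the organic mix 316/857 = 36.9%, Formula N 316/649 = 48.7% → Formula N
Loam: the organic mix 272/618 = 44.0%, Formula N 720/1270 = 56.7% → Formula N
Silt: the organic mix 1247/2220 = 56.2%, Formula N 209/301 = 69.4% → Formula N
Clay: the organic mix 27/134 = 20.1%, Formula N 739/2211 = 33.4% → Formula N
Overall: the organic mix 1862/3829 = 48.6%, Formula N 1984/4431 = 44.8% → the organic mix
(Formula N wins every soil group but the organic mix wins overall — Formula N's plots skew toward the low-rate clay group.)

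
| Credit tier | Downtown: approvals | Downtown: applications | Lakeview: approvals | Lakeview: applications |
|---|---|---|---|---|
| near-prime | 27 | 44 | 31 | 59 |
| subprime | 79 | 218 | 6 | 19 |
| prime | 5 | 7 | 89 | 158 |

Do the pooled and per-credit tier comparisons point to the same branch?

No

Near-prime: Downtown 27/44 = 61.4%, Lakeview 31/59 = 52.5% → Downtown
Subprime: Downtown 79/218 = 36.2%, Lakeview 6/19 = 31.6% → Downtown
Prime: Downtown 5/7 = 71.4%, Lakeview 89/158 = 56.3% → Downtown
Overall: Downtown 111/269 = 41.3%, Lakeview 126/236 = 53.4% → Lakeview
Downtown wins each credit group but Lakeview wins overall — the comparison reverses. Downtown's applications skew toward subprime, which has a lower base rate.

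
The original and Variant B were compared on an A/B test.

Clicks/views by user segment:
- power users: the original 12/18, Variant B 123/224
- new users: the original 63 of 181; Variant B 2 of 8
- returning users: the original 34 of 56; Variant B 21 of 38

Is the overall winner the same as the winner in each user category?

Power users: the original 12/18 = 66.7%, Variant B 123/224 = 54.9% → the original
New users: the original 63/181 = 34.8%, Variant B 2/8 = 25.0% → the original
Returning users: the original 34/56 = 60.7%, Variant B 21/38 = 55.3% → the original
Overall: the original 109/255 = 42.7%, Variant B 146/270 = 54.1% → Variant B
The original wins each user group but Variant B wins overall — the comparison reverses. The original's views skew toward new users, which has a lower base rate.

No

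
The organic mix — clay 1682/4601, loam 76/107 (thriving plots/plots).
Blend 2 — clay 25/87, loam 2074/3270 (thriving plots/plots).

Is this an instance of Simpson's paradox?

Yes

Clay: the organic mix 1682/4601 = 36.6%, Blend 2 25/87 = 28.7% → the organic mix
Loam: the organic mix 76/107 = 71.0%, Blend 2 2074/3270 = 63.4% → the organic mix
Overall: the organic mix 1758/4708 = 37.3%, Blend 2 2099/3357 = 62.5% → Blend 2
The organic mix wins each soil group but Blend 2 wins overall — the comparison reverses. The organic mix's plots skew toward clay, which has a lower base rate.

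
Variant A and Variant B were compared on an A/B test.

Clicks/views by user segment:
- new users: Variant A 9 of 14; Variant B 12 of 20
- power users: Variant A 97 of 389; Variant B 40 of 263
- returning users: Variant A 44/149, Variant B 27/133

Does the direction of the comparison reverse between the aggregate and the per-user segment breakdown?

New users: Variant A 9/14 = 64.3%, Variant B 12/20 = 60.0% → Variant A
Power users: Variant A 97/389 = 24.9%, Variant B 40/263 = 15.2% → Variant A
Returning users: Variant A 44/149 = 29.5%, Variant B 27/133 = 20.3% → Variant A
Overall: Variant A 150/552 = 27.2%, Variant B 79/416 = 19.0% → Variant A
Variant A wins overall and in every user group — no reversal.

No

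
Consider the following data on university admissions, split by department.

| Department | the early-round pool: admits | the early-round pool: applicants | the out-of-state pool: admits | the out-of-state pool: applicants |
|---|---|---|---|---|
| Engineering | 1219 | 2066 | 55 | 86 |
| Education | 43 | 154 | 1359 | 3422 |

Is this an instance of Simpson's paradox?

Engineering: the early-round pool 1219/2066 = 59.0%, the out-of-state pool 55/86 = 64.0% → the out-of-state pool
Education: the early-round pool 43/154 = 27.9%, the out-of-state pool 1359/3422 = 39.7% → the out-of-state pool
Overall: the early-round pool 1262/2220 = 56.8%, the out-of-state pool 1414/3508 = 40.3% → the early-round pool
The out-of-state pool wins each department group but the early-round pool wins overall — the comparison reverses. The out-of-state pool's applicants skew toward Education, which has a lower base rate.

Yes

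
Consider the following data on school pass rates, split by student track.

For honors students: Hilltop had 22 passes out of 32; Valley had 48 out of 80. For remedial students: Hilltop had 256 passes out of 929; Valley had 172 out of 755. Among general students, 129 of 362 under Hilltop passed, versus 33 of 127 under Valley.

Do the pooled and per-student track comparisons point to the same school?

Honors: Hilltop 22/32 = 68.8%, Valley 48/80 = 60.0% → Hilltop
Remedial: Hilltop 256/929 = 27.6%, Valley 172/755 = 22.8% → Hilltop
General: Hilltop 129/362 = 35.6%, Valley 33/127 = 26.0% → Hilltop
Overall: Hilltop 407/1323 = 30.8%, Valley 253/962 = 26.3% → Hilltop
Hilltop wins overall and in every student group — no reversal.

Yes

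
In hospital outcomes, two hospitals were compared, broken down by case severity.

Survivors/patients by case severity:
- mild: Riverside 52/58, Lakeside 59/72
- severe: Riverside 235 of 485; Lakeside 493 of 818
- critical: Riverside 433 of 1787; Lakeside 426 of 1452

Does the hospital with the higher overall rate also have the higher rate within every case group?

Mild: Riverside 52/58 = 89.7%, Lakeside 59/72 = 81.9% → Riverside
Severe: Riverside 235/485 = 48.5%, Lakeside 493/818 = 60.3% → Lakeside
Critical: Riverside 433/1787 = 24.2%, Lakeside 426/1452 = 29.3% → Lakeside
Overall: Riverside 720/2330 = 30.9%, Lakeside 978/2342 = 41.8% → Lakeside
Neither sweeps: Riverside wins 1 of 3 groups, Lakeside wins 2. Lakeside wins overall but not every group — no Simpson reversal.

No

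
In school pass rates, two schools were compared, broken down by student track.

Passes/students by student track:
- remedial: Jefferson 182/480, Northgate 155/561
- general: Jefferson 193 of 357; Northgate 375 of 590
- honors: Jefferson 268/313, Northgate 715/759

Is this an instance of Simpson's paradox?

Remedial: Jefferson 182/480 = 37.9%, Northgate 155/561 = 27.6% → Jefferson
General: Jefferson 193/357 = 54.1%, Northgate 375/590 = 63.6% → Northgate
Honors: Jefferson 268/313 = 85.6%, Northgate 715/759 = 94.2% → Northgate
Overall: Jefferson 643/1150 = 55.9%, Northgate 1245/1910 = 65.2% → Northgate
Neither sweeps: Jefferson wins 1 of 3 groups, Northgate wins 2. Northgate wins overall but not every group — no Simpson reversal.

No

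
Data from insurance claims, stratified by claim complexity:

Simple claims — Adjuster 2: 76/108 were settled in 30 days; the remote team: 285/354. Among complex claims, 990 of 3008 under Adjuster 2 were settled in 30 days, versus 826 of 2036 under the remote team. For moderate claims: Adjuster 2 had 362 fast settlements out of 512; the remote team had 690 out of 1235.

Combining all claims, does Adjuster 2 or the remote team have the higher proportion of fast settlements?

Simple: Adjuster 2 76/108 = 70.4%, the remote team 285/354 = 80.5% → the remote team
Complex: Adjuster 2 990/3008 = 32.9%, the remote team 826/2036 = 40.6% → the remote team
Moderate: Adjuster 2 362/512 = 70.7%, the remote team 690/1235 = 55.9% → Adjuster 2
Overall: Adjuster 2 1428/3628 = 39.4%, the remote team 1801/3625 = 49.7% → the remote team
(Neither sweeps every claim group, but the remote team has the higher pooled rate.)

the remote team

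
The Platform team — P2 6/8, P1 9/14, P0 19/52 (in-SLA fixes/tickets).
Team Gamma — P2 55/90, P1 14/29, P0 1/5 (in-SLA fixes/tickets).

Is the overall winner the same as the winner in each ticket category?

P2: the Platform team 6/8 = 75.0%, Team Gamma 55/90 = 61.1% → the Platform team
P1: the Platform team 9/14 = 64.3%, Team Gamma 14/29 = 48.3% → the Platform team
P0: the Platform team 19/52 = 36.5%, Team Gamma 1/5 = 20.0% → the Platform team
Overall: the Platform team 34/74 = 45.9%, Team Gamma 70/124 = 56.5% → Team Gamma
The Platform team wins each ticket group but Team Gamma wins overall — the comparison reverses. The Platform team's tickets skew toward P0, which has a lower base rate.

No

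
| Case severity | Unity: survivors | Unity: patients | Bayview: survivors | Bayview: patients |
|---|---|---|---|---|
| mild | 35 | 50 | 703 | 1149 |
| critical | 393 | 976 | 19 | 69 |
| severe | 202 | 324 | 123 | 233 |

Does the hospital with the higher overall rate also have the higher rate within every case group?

No

Mild: Unity 35/50 = 70.0%, Bayview 703/1149 = 61.2% → Unity
Critical: Unity 393/976 = 40.3%, Bayview 19/69 = 27.5% → Unity
Severe: Unity 202/324 = 62.3%, Bayview 123/233 = 52.8% → Unity
Overall: Unity 630/1350 = 46.7%, Bayview 845/1451 = 58.2% → Bayview
Unity wins each case group but Bayview wins overall — the comparison reverses. Unity's patients skew toward critical, which has a lower base rate.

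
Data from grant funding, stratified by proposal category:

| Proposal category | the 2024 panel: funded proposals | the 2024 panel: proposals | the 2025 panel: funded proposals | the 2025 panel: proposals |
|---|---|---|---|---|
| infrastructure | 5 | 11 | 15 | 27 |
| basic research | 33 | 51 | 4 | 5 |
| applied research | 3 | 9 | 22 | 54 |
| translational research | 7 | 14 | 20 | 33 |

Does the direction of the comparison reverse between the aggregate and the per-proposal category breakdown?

Infrastructure: the 2024 panel 5/11 = 45.5%, the 2025 panel 15/27 = 55.6% → the 2025 panel
Basic research: the 2024 panel 33/51 = 64.7%, the 2025 panel 4/5 = 80.0% → the 2025 panel
Applied research: the 2024 panel 3/9 = 33.3%, the 2025 panel 22/54 = 40.7% → the 2025 panel
Translational research: the 2024 panel 7/14 = 50.0%, the 2025 panel 20/33 = 60.6% → the 2025 panel
Overall: the 2024 panel 48/85 = 56.5%, the 2025 panel 61/119 = 51.3% → the 2024 panel
The 2025 panel wins each proposal group but the 2024 panel wins overall — the comparison reverses. The 2025 panel's proposals skew toward applied research, which has a lower base rate.

Yes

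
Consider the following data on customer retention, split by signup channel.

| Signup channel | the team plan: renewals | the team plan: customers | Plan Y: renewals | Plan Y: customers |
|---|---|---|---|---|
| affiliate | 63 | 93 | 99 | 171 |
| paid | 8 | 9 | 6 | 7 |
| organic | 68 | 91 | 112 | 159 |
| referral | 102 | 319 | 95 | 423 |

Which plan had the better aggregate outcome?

Affiliate: the team plan 63/93 = 67.7%, Plan Y 99/171 = 57.9% → the team plan
Paid: the team plan 8/9 = 88.9%, Plan Y 6/7 = 85.7% → the team plan
Organic: the team plan 68/91 = 74.7%, Plan Y 112/159 = 70.4% → the team plan
Referral: the team plan 102/319 = 32.0%, Plan Y 95/423 = 22.5% → the team plan
Overall: the team plan 241/512 = 47.1%, Plan Y 312/760 = 41.1% → the team plan

the team plan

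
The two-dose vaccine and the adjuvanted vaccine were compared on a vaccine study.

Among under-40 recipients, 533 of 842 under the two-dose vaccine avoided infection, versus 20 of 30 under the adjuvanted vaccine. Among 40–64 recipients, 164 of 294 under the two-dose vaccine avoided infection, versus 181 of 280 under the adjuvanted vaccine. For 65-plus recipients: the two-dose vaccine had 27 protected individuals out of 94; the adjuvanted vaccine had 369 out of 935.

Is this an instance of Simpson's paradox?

Under-40: the two-dose vaccine 533/842 = 63.3%, the adjuvanted vaccine 20/30 = 66.7% → the adjuvanted vaccine
40–64: the two-dose vaccine 164/294 = 55.8%, the adjuvanted vaccine 181/280 = 64.6% → the adjuvanted vaccine
65-plus: the two-dose vaccine 27/94 = 28.7%, the adjuvanted vaccine 369/935 = 39.5% → the adjuvanted vaccine
Overall: the two-dose vaccine 724/1230 = 58.9%, the adjuvanted vaccine 570/1245 = 45.8% → the two-dose vaccine
The adjuvanted vaccine wins each age group but the two-dose vaccine wins overall — the comparison reverses. The adjuvanted vaccine's recipients skew toward 65-plus, which has a lower base rate.

Yes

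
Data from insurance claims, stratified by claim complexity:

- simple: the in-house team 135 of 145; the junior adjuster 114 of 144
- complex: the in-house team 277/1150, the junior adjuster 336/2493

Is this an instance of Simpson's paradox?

No

Simple: the in-house team 135/145 = 93.1%, the junior adjuster 114/144 = 79.2% → the in-house team
Complex: the in-house team 277/1150 = 24.1%, the junior adjuster 336/2493 = 13.5% → the in-house team
Overall: the in-house team 412/1295 = 31.8%, the junior adjuster 450/2637 = 17.1% → the in-house team
The in-house team wins overall and in every claim group — no reversal.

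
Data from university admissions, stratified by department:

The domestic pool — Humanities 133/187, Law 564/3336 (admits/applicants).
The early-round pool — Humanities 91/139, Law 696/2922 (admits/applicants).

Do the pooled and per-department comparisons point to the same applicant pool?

Humanities: the domestic pool 133/187 = 71.1%, the early-round pool 91/139 = 65.5% → the domestic pool
Law: the domestic pool 564/3336 = 16.9%, the early-round pool 696/2922 = 23.8% → the early-round pool
Overall: the domestic pool 697/3523 = 19.8%, the early-round pool 787/3061 = 25.7% → the early-round pool
Neither sweeps: the domestic pool wins 1 of 2 groups, the early-round pool wins 1. The early-round pool wins overall but not every group — no Simpson reversal.

No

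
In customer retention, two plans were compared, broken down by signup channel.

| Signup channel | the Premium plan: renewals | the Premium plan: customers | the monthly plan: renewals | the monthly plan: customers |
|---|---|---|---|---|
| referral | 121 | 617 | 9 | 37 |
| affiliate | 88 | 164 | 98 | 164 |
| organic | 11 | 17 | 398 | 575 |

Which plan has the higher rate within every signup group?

Referral: the Premium plan 121/617 = 19.6%, the monthly plan 9/37 = 24.3% → the monthly plan
Affiliate: the Premium plan 88/164 = 53.7%, the monthly plan 98/164 = 59.8% → the monthly plan
Organic: the Premium plan 11/17 = 64.7%, the monthly plan 398/575 = 69.2% → the monthly plan
The monthly plan has the higher rate in all 3 groups.

the monthly plan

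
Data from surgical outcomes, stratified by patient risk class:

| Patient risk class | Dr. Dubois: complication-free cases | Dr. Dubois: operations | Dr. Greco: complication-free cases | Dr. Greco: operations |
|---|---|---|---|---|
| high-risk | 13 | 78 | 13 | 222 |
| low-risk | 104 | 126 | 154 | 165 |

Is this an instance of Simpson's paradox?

No

High-risk: Dr. Dubois 13/78 = 16.7%, Dr. Greco 13/222 = 5.9% → Dr. Dubois
Low-risk: Dr. Dubois 104/126 = 82.5%, Dr. Greco 154/165 = 93.3% → Dr. Greco
Overall: Dr. Dubois 117/204 = 57.4%, Dr. Greco 167/387 = 43.2% → Dr. Dubois
Neither sweeps: Dr. Dubois wins 1 of 2 groups, Dr. Greco wins 1. Dr. Dubois wins overall but not every group — no Simpson reversal.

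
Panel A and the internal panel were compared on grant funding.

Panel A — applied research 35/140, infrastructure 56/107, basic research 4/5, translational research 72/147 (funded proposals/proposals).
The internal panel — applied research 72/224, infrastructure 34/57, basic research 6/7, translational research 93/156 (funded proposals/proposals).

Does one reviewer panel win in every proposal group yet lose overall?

No

Applied research: Panel A 35/140 = 25.0%, the internal panel 72/224 = 32.1% → the internal panel
Infrastructure: Panel A 56/107 = 52.3%, the internal panel 34/57 = 59.6% → the internal panel
Basic research: Panel A 4/5 = 80.0%, the internal panel 6/7 = 85.7% → the internal panel
Translational research: Panel A 72/147 = 49.0%, the internal panel 93/156 = 59.6% → the internal panel
Overall: Panel A 167/399 = 41.9%, the internal panel 205/444 = 46.2% → the internal panel
The internal panel wins overall and in every proposal group — no reversal.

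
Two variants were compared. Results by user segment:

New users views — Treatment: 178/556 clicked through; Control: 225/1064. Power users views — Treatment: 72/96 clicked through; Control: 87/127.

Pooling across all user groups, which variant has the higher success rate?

Treatment

New users: Treatment 178/556 = 32.0%, Control 225/1064 = 21.1% → Treatment
Power users: Treatment 72/96 = 75.0%, Control 87/127 = 68.5% → Treatment
Overall: Treatment 250/652 = 38.3%, Control 312/1191 = 26.2% → Treatment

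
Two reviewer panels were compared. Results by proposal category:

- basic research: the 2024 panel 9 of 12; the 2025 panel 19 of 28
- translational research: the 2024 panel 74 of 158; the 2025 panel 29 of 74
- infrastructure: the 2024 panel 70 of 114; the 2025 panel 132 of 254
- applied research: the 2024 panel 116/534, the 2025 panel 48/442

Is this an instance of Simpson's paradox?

No

Basic research: the 2024 panel 9/12 = 75.0%, the 2025 panel 19/28 = 67.9% → the 2024 panel
Translational research: the 2024 panel 74/158 = 46.8%, the 2025 panel 29/74 = 39.2% → the 2024 panel
Infrastructure: the 2024 panel 70/114 = 61.4%, the 2025 panel 132/254 = 52.0% → the 2024 panel
Applied research: the 2024 panel 116/534 = 21.7%, the 2025 panel 48/442 = 10.9% → the 2024 panel
Overall: the 2024 panel 269/818 = 32.9%, the 2025 panel 228/798 = 28.6% → the 2024 panel
The 2024 panel wins overall and in every proposal group — no reversal.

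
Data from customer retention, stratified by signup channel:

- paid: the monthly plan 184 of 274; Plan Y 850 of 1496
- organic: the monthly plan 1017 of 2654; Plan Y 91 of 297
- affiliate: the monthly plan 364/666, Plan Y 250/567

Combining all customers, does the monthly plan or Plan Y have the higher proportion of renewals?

Paid: the monthly plan 184/274 = 67.2%, Plan Y 850/1496 = 56.8% → the monthly plan
Organic: the monthly plan 1017/2654 = 38.3%, Plan Y 91/297 = 30.6% → the monthly plan
Affiliate: the monthly plan 364/666 = 54.7%, Plan Y 250/567 = 44.1% → the monthly plan
Overall: the monthly plan 1565/3594 = 43.5%, Plan Y 1191/2360 = 50.5% → Plan Y
(The monthly plan wins every signup group but Plan Y wins overall — the monthly plan's customers skew toward the low-rate organic group.)

Plan Y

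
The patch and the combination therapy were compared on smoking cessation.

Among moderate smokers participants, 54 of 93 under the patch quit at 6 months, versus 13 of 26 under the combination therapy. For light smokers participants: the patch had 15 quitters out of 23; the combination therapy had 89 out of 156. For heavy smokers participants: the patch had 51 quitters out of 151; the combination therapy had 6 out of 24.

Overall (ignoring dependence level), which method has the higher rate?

Moderate smokers: the patch 54/93 = 58.1%, the combination therapy 13/26 = 50.0% → the patch
Light smokers: the patch 15/23 = 65.2%, the combination therapy 89/156 = 57.1% → the patch
Heavy smokers: the patch 51/151 = 33.8%, the combination therapy 6/24 = 25.0% → the patch
Overall: the patch 120/267 = 44.9%, the combination therapy 108/206 = 52.4% → the combination therapy
(The patch wins every dependence group but the combination therapy wins overall — the patch's participants skew toward the low-rate heavy smokers group.)

the combination therapy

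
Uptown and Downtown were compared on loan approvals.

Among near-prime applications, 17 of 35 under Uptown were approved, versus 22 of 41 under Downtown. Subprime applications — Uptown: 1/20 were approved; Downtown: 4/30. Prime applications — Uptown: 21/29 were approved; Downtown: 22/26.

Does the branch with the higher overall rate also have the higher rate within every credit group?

Yes

Near-prime: Uptown 17/35 = 48.6%, Downtown 22/41 = 53.7% → Downtown
Subprime: Uptown 1/20 = 5.0%, Downtown 4/30 = 13.3% → Downtown
Prime: Uptown 21/29 = 72.4%, Downtown 22/26 = 84.6% → Downtown
Overall: Uptown 39/84 = 46.4%, Downtown 48/97 = 49.5% → Downtown
Downtown wins overall and in every credit group — no reversal.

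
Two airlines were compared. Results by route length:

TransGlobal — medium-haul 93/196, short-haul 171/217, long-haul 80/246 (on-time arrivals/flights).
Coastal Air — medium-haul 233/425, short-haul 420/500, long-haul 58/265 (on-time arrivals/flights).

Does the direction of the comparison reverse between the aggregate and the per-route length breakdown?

Medium-haul: TransGlobal 93/196 = 47.4%, Coastal Air 233/425 = 54.8% → Coastal Air
Short-haul: TransGlobal 171/217 = 78.8%, Coastal Air 420/500 = 84.0% → Coastal Air
Long-haul: TransGlobal 80/246 = 32.5%, Coastal Air 58/265 = 21.9% → TransGlobal
Overall: TransGlobal 344/659 = 52.2%, Coastal Air 711/1190 = 59.7% → Coastal Air
Neither sweeps: TransGlobal wins 1 of 3 groups, Coastal Air wins 2. Coastal Air wins overall but not every group — no Simpson reversal.

No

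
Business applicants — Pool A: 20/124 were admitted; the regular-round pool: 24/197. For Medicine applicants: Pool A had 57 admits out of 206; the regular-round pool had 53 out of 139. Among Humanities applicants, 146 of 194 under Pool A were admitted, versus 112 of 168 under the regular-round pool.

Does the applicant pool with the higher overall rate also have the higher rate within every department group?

Business: Pool A 20/124 = 16.1%, the regular-round pool 24/197 = 12.2% → Pool A
Medicine: Pool A 57/206 = 27.7%, the regular-round pool 53/139 = 38.1% → the regular-round pool
Humanities: Pool A 146/194 = 75.3%, the regular-round pool 112/168 = 66.7% → Pool A
Overall: Pool A 223/524 = 42.6%, the regular-round pool 189/504 = 37.5% → Pool A
Neither sweeps: Pool A wins 2 of 3 groups, the regular-round pool wins 1. Pool A wins overall but not every group — no Simpson reversal.

No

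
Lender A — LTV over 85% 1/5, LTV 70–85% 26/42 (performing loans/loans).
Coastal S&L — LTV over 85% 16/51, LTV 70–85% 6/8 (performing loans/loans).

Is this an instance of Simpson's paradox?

LTV over 85%: Lender A 1/5 = 20.0%, Coastal S&L 16/51 = 31.4% → Coastal S&L
LTV 70–85%: Lender A 26/42 = 61.9%, Coastal S&L 6/8 = 75.0% → Coastal S&L
Overall: Lender A 27/47 = 57.4%, Coastal S&L 22/59 = 37.3% → Lender A
Coastal S&L wins each loan-to-value group but Lender A wins overall — the comparison reverses. Coastal S&L's loans skew toward LTV over 85%, which has a lower base rate.

Yes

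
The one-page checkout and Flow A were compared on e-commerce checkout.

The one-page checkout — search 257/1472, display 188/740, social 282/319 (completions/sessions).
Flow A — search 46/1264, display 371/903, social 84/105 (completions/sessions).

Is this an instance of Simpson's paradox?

Search: the one-page checkout 257/1472 = 17.5%, Flow A 46/1264 = 3.6% → the one-page checkout
Display: the one-page checkout 188/740 = 25.4%, Flow A 371/903 = 41.1% → Flow A
Social: the one-page checkout 282/319 = 88.4%, Flow A 84/105 = 80.0% → the one-page checkout
Overall: the one-page checkout 727/2531 = 28.7%, Flow A 501/2272 = 22.1% → the one-page checkout
Neither sweeps: the one-page checkout wins 2 of 3 groups, Flow A wins 1. The one-page checkout wins overall but not every group — no Simpson reversal.

No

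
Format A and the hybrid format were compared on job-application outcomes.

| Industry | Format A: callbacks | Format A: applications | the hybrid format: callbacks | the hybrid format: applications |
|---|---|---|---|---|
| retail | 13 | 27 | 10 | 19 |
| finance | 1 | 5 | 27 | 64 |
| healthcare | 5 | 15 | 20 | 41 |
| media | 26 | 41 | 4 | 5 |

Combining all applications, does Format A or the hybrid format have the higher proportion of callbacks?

Retail: Format A 13/27 = 48.1%, the hybrid format 10/19 = 52.6% → the hybrid format
Finance: Format A 1/5 = 20.0%, the hybrid format 27/64 = 42.2% → the hybrid format
Healthcare: Format A 5/15 = 33.3%, the hybrid format 20/41 = 48.8% → the hybrid format
Media: Format A 26/41 = 63.4%, the hybrid format 4/5 = 80.0% → the hybrid format
Overall: Format A 45/88 = 51.1%, the hybrid format 61/129 = 47.3% → Format A
(The hybrid format wins every industry group but Format A wins overall — the hybrid format's applications skew toward the low-rate finance group.)

Format A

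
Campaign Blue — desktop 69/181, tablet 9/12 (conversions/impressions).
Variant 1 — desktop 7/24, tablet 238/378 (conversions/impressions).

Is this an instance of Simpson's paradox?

Yes

Desktop: Campaign Blue 69/181 = 38.1%, Variant 1 7/24 = 29.2% → Campaign Blue
Tablet: Campaign Blue 9/12 = 75.0%, Variant 1 238/378 = 63.0% → Campaign Blue
Overall: Campaign Blue 78/193 = 40.4%, Variant 1 245/402 = 60.9% → Variant 1
Campaign Blue wins each device group but Variant 1 wins overall — the comparison reverses. Campaign Blue's impressions skew toward desktop, which has a lower base rate.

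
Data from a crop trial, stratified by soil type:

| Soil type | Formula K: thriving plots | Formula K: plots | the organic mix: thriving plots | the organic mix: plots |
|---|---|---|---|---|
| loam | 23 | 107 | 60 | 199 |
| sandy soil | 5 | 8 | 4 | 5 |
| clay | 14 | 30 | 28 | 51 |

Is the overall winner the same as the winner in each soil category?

Yes

Loam: Formula K 23/107 = 21.5%, the organic mix 60/199 = 30.2% → the organic mix
Sandy soil: Formula K 5/8 = 62.5%, the organic mix 4/5 = 80.0% → the organic mix
Clay: Formula K 14/30 = 46.7%, the organic mix 28/51 = 54.9% → the organic mix
Overall: Formula K 42/145 = 29.0%, the organic mix 92/255 = 36.1% → the organic mix
The organic mix wins overall and in every soil group — no reversal.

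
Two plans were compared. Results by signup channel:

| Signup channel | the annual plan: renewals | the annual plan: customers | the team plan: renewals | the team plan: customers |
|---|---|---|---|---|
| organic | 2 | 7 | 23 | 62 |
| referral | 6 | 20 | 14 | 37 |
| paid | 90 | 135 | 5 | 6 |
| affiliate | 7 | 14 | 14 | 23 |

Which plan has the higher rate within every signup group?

the team plan

Organic: the annual plan 2/7 = 28.6%, the team plan 23/62 = 37.1% → the team plan
Referral: the annual plan 6/20 = 30.0%, the team plan 14/37 = 37.8% → the team plan
Paid: the annual plan 90/135 = 66.7%, the team plan 5/6 = 83.3% → the team plan
Affiliate: the annual plan 7/14 = 50.0%, the team plan 14/23 = 60.9% → the team plan
The team plan has the higher rate in all 4 groups.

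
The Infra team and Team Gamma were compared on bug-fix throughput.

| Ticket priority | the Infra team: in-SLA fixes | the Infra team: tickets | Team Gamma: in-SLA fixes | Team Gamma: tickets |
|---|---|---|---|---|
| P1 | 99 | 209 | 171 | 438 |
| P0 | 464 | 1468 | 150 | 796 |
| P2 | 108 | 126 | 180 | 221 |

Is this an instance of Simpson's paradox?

P1: the Infra team 99/209 = 47.4%, Team Gamma 171/438 = 39.0% → the Infra team
P0: the Infra team 464/1468 = 31.6%, Team Gamma 150/796 = 18.8% → the Infra team
P2: the Infra team 108/126 = 85.7%, Team Gamma 180/221 = 81.4% → the Infra team
Overall: the Infra team 671/1803 = 37.2%, Team Gamma 501/1455 = 34.4% → the Infra team
The Infra team wins overall and in every ticket group — no reversal.

No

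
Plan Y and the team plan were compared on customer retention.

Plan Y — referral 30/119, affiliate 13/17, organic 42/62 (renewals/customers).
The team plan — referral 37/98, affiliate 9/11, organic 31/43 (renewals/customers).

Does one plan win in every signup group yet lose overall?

No

Referral: Plan Y 30/119 = 25.2%, the team plan 37/98 = 37.8% → the team plan
Affiliate: Plan Y 13/17 = 76.5%, the team plan 9/11 = 81.8% → the team plan
Organic: Plan Y 42/62 = 67.7%, the team plan 31/43 = 72.1% → the team plan
Overall: Plan Y 85/198 = 42.9%, the team plan 77/152 = 50.7% → the team plan
The team plan wins overall and in every signup group — no reversal.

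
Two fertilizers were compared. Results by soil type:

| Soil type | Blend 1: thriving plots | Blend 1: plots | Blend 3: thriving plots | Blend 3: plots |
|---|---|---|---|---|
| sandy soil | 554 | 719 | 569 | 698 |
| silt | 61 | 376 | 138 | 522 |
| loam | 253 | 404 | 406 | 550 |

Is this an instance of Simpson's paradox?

No

Sandy soil: Blend 1 554/719 = 77.1%, Blend 3 569/698 = 81.5% → Blend 3
Silt: Blend 1 61/376 = 16.2%, Blend 3 138/522 = 26.4% → Blend 3
Loam: Blend 1 253/404 = 62.6%, Blend 3 406/550 = 73.8% → Blend 3
Overall: Blend 1 868/1499 = 57.9%, Blend 3 1113/1770 = 62.9% → Blend 3
Blend 3 wins overall and in every soil group — no reversal.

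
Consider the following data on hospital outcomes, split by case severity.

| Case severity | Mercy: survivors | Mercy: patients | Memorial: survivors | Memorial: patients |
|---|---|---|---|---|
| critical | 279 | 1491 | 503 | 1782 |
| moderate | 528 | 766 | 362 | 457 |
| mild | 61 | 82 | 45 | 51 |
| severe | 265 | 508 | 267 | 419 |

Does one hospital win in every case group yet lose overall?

No

Critical: Mercy 279/1491 = 18.7%, Memorial 503/1782 = 28.2% → Memorial
Moderate: Mercy 528/766 = 68.9%, Memorial 362/457 = 79.2% → Memorial
Mild: Mercy 61/82 = 74.4%, Memorial 45/51 = 88.2% → Memorial
Severe: Mercy 265/508 = 52.2%, Memorial 267/419 = 63.7% → Memorial
Overall: Mercy 1133/2847 = 39.8%, Memorial 1177/2709 = 43.4% → Memorial
Memorial wins overall and in every case group — no reversal.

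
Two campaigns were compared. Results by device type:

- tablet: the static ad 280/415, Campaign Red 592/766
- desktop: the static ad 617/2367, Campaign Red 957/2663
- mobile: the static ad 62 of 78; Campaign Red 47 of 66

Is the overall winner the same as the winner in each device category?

Tablet: the static ad 280/415 = 67.5%, Campaign Red 592/766 = 77.3% → Campaign Red
Desktop: the static ad 617/2367 = 26.1%, Campaign Red 957/2663 = 35.9% → Campaign Red
Mobile: the static ad 62/78 = 79.5%, Campaign Red 47/66 = 71.2% → the static ad
Overall: the static ad 959/2860 = 33.5%, Campaign Red 1596/3495 = 45.7% → Campaign Red
Neither sweeps: the static ad wins 1 of 3 groups, Campaign Red wins 2. Campaign Red wins overall but not every group — no Simpson reversal.

No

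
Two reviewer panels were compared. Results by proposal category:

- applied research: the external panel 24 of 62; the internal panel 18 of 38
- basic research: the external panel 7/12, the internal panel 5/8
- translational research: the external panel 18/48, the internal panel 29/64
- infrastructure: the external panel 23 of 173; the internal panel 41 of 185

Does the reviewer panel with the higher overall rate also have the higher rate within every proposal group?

Yes

Applied research: the external panel 24/62 = 38.7%, the internal panel 18/38 = 47.4% → the internal panel
Basic research: the external panel 7/12 = 58.3%, the internal panel 5/8 = 62.5% → the internal panel
Translational research: the external panel 18/48 = 37.5%, the internal panel 29/64 = 45.3% → the internal panel
Infrastructure: the external panel 23/173 = 13.3%, the internal panel 41/185 = 22.2% → the internal panel
Overall: the external panel 72/295 = 24.4%, the internal panel 93/295 = 31.5% → the internal panel
The internal panel wins overall and in every proposal group — no reversal.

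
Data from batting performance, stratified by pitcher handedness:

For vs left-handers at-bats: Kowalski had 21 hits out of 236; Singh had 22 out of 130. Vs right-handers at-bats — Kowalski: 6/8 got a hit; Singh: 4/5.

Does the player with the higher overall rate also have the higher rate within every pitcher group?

Yes

Vs left-handers: Kowalski 21/236 = 8.9%, Singh 22/130 = 16.9% → Singh
Vs right-handers: Kowalski 6/8 = 75.0%, Singh 4/5 = 80.0% → Singh
Overall: Kowalski 27/244 = 11.1%, Singh 26/135 = 19.3% → Singh
Singh wins overall and in every pitcher group — no reversal.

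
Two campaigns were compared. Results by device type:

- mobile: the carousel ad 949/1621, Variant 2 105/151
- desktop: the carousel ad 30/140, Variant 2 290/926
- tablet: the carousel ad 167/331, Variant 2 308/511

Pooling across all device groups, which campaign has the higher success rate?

the carousel ad

Mobile: the carousel ad 949/1621 = 58.5%, Variant 2 105/151 = 69.5% → Variant 2
Desktop: the carousel ad 30/140 = 21.4%, Variant 2 290/926 = 31.3% → Variant 2
Tablet: the carousel ad 167/331 = 50.5%, Variant 2 308/511 = 60.3% → Variant 2
Overall: the carousel ad 1146/2092 = 54.8%, Variant 2 703/1588 = 44.3% → the carousel ad
(Variant 2 wins every device group but the carousel ad wins overall — Variant 2's impressions skew toward the low-rate desktop group.)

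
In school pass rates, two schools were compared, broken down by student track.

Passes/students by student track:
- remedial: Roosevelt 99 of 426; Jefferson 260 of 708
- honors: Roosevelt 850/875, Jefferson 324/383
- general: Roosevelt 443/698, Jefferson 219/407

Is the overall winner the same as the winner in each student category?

Remedial: Roosevelt 99/426 = 23.2%, Jefferson 260/708 = 36.7% → Jefferson
Honors: Roosevelt 850/875 = 97.1%, Jefferson 324/383 = 84.6% → Roosevelt
General: Roosevelt 443/698 = 63.5%, Jefferson 219/407 = 53.8% → Roosevelt
Overall: Roosevelt 1392/1999 = 69.6%, Jefferson 803/1498 = 53.6% → Roosevelt
Neither sweeps: Roosevelt wins 2 of 3 groups, Jefferson wins 1. Roosevelt wins overall but not every group — no Simpson reversal.

No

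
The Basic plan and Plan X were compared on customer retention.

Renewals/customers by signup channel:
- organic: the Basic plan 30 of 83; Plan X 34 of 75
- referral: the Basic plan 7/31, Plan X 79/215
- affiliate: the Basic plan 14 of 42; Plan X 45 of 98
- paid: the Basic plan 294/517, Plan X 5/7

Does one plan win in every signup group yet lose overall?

Yes

Organic: the Basic plan 30/83 = 36.1%, Plan X 34/75 = 45.3% → Plan X
Referral: the Basic plan 7/31 = 22.6%, Plan X 79/215 = 36.7% → Plan X
Affiliate: the Basic plan 14/42 = 33.3%, Plan X 45/98 = 45.9% → Plan X
Paid: the Basic plan 294/517 = 56.9%, Plan X 5/7 = 71.4% → Plan X
Overall: the Basic plan 345/673 = 51.3%, Plan X 163/395 = 41.3% → the Basic plan
Plan X wins each signup group but the Basic plan wins overall — the comparison reverses. Plan X's customers skew toward referral, which has a lower base rate.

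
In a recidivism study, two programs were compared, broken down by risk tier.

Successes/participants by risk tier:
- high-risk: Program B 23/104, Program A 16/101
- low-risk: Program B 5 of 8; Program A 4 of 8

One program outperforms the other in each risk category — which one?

High-risk: Program B 23/104 = 22.1%, Program A 16/101 = 15.8% → Program B
Low-risk: Program B 5/8 = 62.5%, Program A 4/8 = 50.0% → Program B
Program B has the higher rate in both groups.

Program B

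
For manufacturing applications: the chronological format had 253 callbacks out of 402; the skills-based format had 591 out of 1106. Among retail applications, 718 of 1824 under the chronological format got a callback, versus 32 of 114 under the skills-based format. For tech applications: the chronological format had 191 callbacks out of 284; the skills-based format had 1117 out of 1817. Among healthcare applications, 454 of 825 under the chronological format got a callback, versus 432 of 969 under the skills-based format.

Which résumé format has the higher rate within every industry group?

the chronological format

Manufacturing: the chronological format 253/402 = 62.9%, the skills-based format 591/1106 = 53.4% → the chronological format
Retail: the chronological format 718/1824 = 39.4%, the skills-based format 32/114 = 28.1% → the chronological format
Tech: the chronological format 191/284 = 67.3%, the skills-based format 1117/1817 = 61.5% → the chronological format
Healthcare: the chronological format 454/825 = 55.0%, the skills-based format 432/969 = 44.6% → the chronological format
The chronological format has the higher rate in all 4 groups.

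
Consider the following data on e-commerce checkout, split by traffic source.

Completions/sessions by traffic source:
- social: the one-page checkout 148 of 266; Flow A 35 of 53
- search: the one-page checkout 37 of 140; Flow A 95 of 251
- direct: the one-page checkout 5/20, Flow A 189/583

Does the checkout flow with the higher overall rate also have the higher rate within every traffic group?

Social: the one-page checkout 148/266 = 55.6%, Flow A 35/53 = 66.0% → Flow A
Search: the one-page checkout 37/140 = 26.4%, Flow A 95/251 = 37.8% → Flow A
Direct: the one-page checkout 5/20 = 25.0%, Flow A 189/583 = 32.4% → Flow A
Overall: the one-page checkout 190/426 = 44.6%, Flow A 319/887 = 36.0% → the one-page checkout
Flow A wins each traffic group but the one-page checkout wins overall — the comparison reverses. Flow A's sessions skew toward direct, which has a lower base rate.

No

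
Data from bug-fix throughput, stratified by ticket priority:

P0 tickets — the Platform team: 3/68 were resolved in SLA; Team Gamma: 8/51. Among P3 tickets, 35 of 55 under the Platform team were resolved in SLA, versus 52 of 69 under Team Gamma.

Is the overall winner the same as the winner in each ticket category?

P0: the Platform team 3/68 = 4.4%, Team Gamma 8/51 = 15.7% → Team Gamma
P3: the Platform team 35/55 = 63.6%, Team Gamma 52/69 = 75.4% → Team Gamma
Overall: the Platform team 38/123 = 30.9%, Team Gamma 60/120 = 50.0% → Team Gamma
Team Gamma wins overall and in every ticket group — no reversal.

Yes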